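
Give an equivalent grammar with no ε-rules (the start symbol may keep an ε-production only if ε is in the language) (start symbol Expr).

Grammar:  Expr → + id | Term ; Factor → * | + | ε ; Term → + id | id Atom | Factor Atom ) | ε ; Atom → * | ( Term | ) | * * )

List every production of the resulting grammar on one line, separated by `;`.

Expr → + id | Term | ε; Factor → * | +; Term → + id | id Atom | Factor Atom ) | Atom ); Atom → * | ( Term | ( | ) | * * )

Nullable nonterminals: {Expr, Factor, Term}.
ε ∈ L(G) since Expr is nullable, so keep Expr → ε.
Expand every rule over subsets of its nullable positions: Term → Factor Atom ) gives Factor Atom ) | Atom ). Atom → ( Term gives ( Term | (.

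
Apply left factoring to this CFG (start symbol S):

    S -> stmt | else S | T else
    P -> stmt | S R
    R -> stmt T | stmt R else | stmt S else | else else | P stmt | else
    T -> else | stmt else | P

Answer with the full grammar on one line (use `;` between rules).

S -> stmt | else S | T else; P -> stmt | S R; R -> P stmt | stmt R' | else R''; T -> else | stmt else | P; R' -> T | R else | S else; R'' -> else | ε

R has alternatives sharing prefix 'stmt': factor to R → stmt R' with R' → T | R else | S else.
R has alternatives sharing prefix 'else': factor to R → else R'' with R'' → else | ε.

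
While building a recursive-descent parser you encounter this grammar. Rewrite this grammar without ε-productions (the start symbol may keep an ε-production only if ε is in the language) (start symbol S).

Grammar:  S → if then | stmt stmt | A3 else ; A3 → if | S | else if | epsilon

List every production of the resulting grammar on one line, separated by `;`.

S → if then | stmt stmt | A3 else | else; A3 → if | S | else if

Nullable nonterminals: {A3}.
ε ∉ L(G), so no ε-production is kept.
Expand every rule over subsets of its nullable positions: S → A3 else gives A3 else | else.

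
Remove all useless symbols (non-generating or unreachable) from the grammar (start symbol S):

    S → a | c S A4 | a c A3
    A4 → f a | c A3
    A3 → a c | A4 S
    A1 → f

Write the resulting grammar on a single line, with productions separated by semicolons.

S → a | c S A4 | a c A3; A4 → f a | c A3; A3 → a c | A4 S

Generating nonterminals: {A1, A3, A4, S}.
Reachable from S after that: {A3, A4, S}.
Removed useless symbols: {A1} and every production mentioning them.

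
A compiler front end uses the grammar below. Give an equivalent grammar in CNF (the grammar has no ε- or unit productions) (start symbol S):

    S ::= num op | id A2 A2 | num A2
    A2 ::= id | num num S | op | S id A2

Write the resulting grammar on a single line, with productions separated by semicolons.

Introduce a nonterminal for each terminal appearing in a rule of length ≥ 2: X1 → num, X2 → op, X3 → id.
Binarize each right-hand side of length ≥ 3 by chaining fresh nonterminals (Y1, Y2, …): affected rules were S → X3 A2 A2; A2 → X1 X1 S; A2 → S X3 A2.

S ::= X1 X2 | X3 Y1 | X1 A2; A2 ::= id | X1 Y2 | op | S Y3; X1 ::= num; X2 ::= op; X3 ::= id; Y1 ::= A2 A2; Y2 ::= X1 S; Y3 ::= X3 A2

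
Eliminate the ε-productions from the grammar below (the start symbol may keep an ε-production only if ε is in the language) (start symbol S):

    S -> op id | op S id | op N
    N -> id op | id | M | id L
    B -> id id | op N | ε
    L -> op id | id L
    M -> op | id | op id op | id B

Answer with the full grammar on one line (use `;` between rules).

Nullable nonterminals: {B}.
ε ∉ L(G), so no ε-production is kept.

S -> op id | op S id | op N; N -> id op | id | M | id L; B -> id id | op N; L -> op id | id L; M -> op | id | op id op | id B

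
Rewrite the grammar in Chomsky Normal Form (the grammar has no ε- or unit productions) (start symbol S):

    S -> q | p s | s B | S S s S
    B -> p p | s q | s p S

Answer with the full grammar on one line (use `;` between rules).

Introduce a nonterminal for each terminal appearing in a rule of length ≥ 2: X1 → p, X2 → s, X3 → q.
Binarize each right-hand side of length ≥ 3 by chaining fresh nonterminals (Y1, Y2, …): affected rules were S → S S X2 S; B → X2 X1 S.

S -> q | X1 X2 | X2 B | S Y1; B -> X1 X1 | X2 X3 | X2 Y3; X1 -> p; X2 -> s; X3 -> q; Y1 -> S Y2; Y2 -> X2 S; Y3 -> X1 S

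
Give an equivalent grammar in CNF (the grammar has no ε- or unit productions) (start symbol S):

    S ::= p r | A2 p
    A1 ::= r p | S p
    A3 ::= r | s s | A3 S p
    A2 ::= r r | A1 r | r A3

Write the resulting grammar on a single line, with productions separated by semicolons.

S ::= X1 X2 | A2 X1; A1 ::= X2 X1 | S X1; A3 ::= r | X3 X3 | A3 Y1; A2 ::= X2 X2 | A1 X2 | X2 A3; X1 ::= p; X2 ::= r; X3 ::= s; Y1 ::= S X1

Introduce a nonterminal for each terminal appearing in a rule of length ≥ 2: X1 → p, X2 → r, X3 → s.
Binarize each right-hand side of length ≥ 3 by chaining fresh nonterminals (Y1, Y2, …): affected rules were A3 → A3 S X1.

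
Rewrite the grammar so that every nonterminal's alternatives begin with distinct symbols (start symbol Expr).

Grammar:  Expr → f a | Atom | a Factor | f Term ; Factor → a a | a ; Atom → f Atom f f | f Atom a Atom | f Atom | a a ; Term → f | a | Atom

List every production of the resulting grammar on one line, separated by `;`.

Expr → Atom | a Factor | f Expr1; Factor → a Factor1; Atom → a a | f Atom Atom1; Term → f | a | Atom; Expr1 → a | Term; Factor1 → a | eps; Atom1 → f f | a Atom | eps

Expr has alternatives sharing prefix 'f': factor to Expr → f Expr1 with Expr1 → a | Term.
Factor has alternatives sharing prefix 'a': factor to Factor → a Factor1 with Factor1 → a | ε.
Atom has alternatives sharing prefix 'f Atom': factor to Atom → f Atom Atom1 with Atom1 → f f | a Atom | ε.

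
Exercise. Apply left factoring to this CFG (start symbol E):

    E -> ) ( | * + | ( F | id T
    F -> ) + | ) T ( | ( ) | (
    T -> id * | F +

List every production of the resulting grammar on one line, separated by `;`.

E -> ) ( | * + | ( F | id T; F -> ) F' | ( F''; T -> id * | F +; F' -> + | T (; F'' -> ) | ε

F has alternatives sharing prefix ')': factor to F → ) F' with F' → + | T (.
F has alternatives sharing prefix '(': factor to F → ( F'' with F'' → ) | ε.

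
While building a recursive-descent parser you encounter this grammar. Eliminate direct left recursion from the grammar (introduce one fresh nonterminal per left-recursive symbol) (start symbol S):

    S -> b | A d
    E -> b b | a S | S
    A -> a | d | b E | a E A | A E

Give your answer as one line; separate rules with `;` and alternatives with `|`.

Directly left-recursive nonterminal: A.
For A: α = {E}, β = {a, d, b E, a E A}. Rewrite as A → β A' and A' → α A' | ε.

S -> b | A d; E -> b b | a S | S; A -> a A' | d A' | b E A' | a E A A'; A' -> E A' | eps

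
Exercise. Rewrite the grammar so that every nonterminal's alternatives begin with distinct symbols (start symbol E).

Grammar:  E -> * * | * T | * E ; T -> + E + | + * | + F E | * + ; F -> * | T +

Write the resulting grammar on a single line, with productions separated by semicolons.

E -> * E'; T -> * + | + T'; F -> * | T +; E' -> * | T | E; T' -> E + | * | F E

E has alternatives sharing prefix '*': factor to E → * E' with E' → * | T | E.
T has alternatives sharing prefix '+': factor to T → + T' with T' → E + | * | F E.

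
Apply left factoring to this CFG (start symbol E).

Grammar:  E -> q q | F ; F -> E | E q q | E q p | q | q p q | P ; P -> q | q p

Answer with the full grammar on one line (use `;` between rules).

E -> q q | F; F -> P | E F' | q F''; P -> q P'; F' -> eps | q F'''; F'' -> eps | p q; P' -> eps | p; F''' -> q | p

F has alternatives sharing prefix 'E': factor to F → E F' with F' → ε | q q | q p.
F has alternatives sharing prefix 'q': factor to F → q F'' with F'' → ε | p q.
P has alternatives sharing prefix 'q': factor to P → q P' with P' → ε | p.
F' has alternatives sharing prefix 'q': factor to F' → q F''' with F''' → q | p.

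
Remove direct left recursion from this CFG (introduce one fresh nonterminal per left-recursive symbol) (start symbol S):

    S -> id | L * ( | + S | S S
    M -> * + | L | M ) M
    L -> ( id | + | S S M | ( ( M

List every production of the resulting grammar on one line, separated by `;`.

S, M are directly left-recursive.
For S: α = {S}, β = {id, L * (, + S}. Rewrite as S → β S' and S' → α S' | ε.
For M: α = {) M}, β = {* +, L}. Rewrite as M → β M' and M' → α M' | ε.

S -> id S' | L * ( S' | + S S'; M -> * + M' | L M'; L -> ( id | + | S S M | ( ( M; S' -> S S' | ε; M' -> ) M M' | ε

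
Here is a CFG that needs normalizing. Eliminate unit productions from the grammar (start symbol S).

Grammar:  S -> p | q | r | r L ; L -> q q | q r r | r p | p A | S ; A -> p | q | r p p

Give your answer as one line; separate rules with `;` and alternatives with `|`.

S -> p | q | r | r L; L -> q q | q r r | r p | p A | p | q | r | r L; A -> p | q | r p p

Unit pairs: L ⇒* {S}.
For each unit pair (A, B), copy every non-unit production of B to A, then drop all unit productions.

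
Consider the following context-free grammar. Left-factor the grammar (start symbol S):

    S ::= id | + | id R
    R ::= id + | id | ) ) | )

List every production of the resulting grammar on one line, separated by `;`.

S has alternatives sharing prefix 'id': factor to S → id S' with S' → ε | R.
R has alternatives sharing prefix 'id': factor to R → id R' with R' → + | ε.
R has alternatives sharing prefix ')': factor to R → ) R'' with R'' → ) | ε.

S ::= + | id S'; R ::= id R' | ) R''; S' ::= ε | R; R' ::= + | ε; R'' ::= ) | ε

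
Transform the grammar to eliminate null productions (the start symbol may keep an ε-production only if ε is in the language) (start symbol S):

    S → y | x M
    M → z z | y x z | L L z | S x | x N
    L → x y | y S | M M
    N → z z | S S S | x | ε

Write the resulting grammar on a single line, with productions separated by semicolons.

Nullable set = {N}.
ε ∉ L(G), so no ε-production is kept.
For each production, add variants omitting each subset of nullable occurrences: M → x N gives x N | x.

S → y | x M; M → z z | y x z | L L z | S x | x N | x; L → x y | y S | M M; N → z z | S S S | x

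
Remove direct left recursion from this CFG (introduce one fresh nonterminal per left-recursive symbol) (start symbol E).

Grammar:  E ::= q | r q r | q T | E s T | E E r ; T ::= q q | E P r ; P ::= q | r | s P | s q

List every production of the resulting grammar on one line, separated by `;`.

E ::= q E' | r q r E' | q T E'; T ::= q q | E P r; P ::= q | r | s P | s q; E' ::= s T E' | E r E' | ε

Left recursion appears on E.
For E: α = {s T, E r}, β = {q, r q r, q T}. Rewrite as E → β E' and E' → α E' | ε.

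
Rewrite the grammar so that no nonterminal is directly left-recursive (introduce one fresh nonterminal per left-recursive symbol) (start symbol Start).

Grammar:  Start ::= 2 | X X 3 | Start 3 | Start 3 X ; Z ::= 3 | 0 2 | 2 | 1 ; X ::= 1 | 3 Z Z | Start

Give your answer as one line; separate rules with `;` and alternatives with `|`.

Start ::= 2 Start1 | X X 3 Start1; Z ::= 3 | 0 2 | 2 | 1; X ::= 1 | 3 Z Z | Start; Start1 ::= 3 Start1 | 3 X Start1 | epsilon

Left recursion appears on Start.
For Start: α = {3, 3 X}, β = {2, X X 3}. Rewrite as Start → β Start1 and Start1 → α Start1 | ε.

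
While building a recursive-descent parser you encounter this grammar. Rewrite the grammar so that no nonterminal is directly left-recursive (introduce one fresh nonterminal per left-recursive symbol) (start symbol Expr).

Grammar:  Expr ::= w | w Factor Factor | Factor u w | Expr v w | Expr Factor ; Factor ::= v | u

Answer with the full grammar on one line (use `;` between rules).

Directly left-recursive nonterminal: Expr.
For Expr: α = {v w, Factor}, β = {w, w Factor Factor, Factor u w}. Rewrite as Expr → β Expr1 and Expr1 → α Expr1 | ε.

Expr ::= w Expr1 | w Factor Factor Expr1 | Factor u w Expr1; Factor ::= v | u; Expr1 ::= v w Expr1 | Factor Expr1 | ε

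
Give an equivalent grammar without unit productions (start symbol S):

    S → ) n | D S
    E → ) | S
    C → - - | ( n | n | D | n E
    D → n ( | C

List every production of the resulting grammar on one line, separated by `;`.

Unit pairs: C ⇒* {D}; D ⇒* {C}; E ⇒* {S}.
For each unit pair (A, B), copy every non-unit production of B to A, then drop all unit productions.

S → ) n | D S; E → ) | ) n | D S; C → - - | ( n | n | n E | n (; D → - - | ( n | n | n E | n (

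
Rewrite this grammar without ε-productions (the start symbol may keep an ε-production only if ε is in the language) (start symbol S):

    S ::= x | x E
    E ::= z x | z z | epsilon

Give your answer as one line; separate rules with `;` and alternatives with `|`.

S ::= x | x E; E ::= z x | z z

Nullable nonterminals: {E}.
ε ∉ L(G), so no ε-production is kept.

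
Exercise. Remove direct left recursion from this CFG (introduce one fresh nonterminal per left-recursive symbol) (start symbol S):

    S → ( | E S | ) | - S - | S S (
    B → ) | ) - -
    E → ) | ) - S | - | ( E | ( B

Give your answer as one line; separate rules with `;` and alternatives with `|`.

Left recursion appears on S.
For S: α = {S (}, β = {(, E S, ), - S -}. Rewrite as S → β S' and S' → α S' | ε.

S → ( S' | E S S' | ) S' | - S - S'; B → ) | ) - -; E → ) | ) - S | - | ( E | ( B; S' → S ( S' | ε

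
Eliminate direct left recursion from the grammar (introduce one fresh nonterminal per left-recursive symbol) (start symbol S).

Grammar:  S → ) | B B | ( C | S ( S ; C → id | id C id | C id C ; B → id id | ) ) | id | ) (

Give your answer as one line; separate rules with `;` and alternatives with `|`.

S, C are directly left-recursive.
For S: α = {( S}, β = {), B B, ( C}. Rewrite as S → β S' and S' → α S' | ε.
For C: α = {id C}, β = {id, id C id}. Rewrite as C → β C' and C' → α C' | ε.

S → ) S' | B B S' | ( C S'; C → id C' | id C id C'; B → id id | ) ) | id | ) (; S' → ( S S' | ε; C' → id C C' | ε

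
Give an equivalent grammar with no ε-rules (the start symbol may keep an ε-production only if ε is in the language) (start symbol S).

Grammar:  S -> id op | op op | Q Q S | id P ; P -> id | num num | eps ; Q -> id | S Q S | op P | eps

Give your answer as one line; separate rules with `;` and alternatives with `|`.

S -> id op | op op | Q Q S | Q S | id P | id; P -> id | num num; Q -> id | S Q S | S S | op P | op

Nullable set = {P, Q}.
ε ∉ L(G), so no ε-production is kept.
Add the nullable-subset variants: S → Q Q S gives Q Q S | Q S. S → id P gives id P | id. Q → S Q S gives S Q S | S S. Q → op P gives op P | op.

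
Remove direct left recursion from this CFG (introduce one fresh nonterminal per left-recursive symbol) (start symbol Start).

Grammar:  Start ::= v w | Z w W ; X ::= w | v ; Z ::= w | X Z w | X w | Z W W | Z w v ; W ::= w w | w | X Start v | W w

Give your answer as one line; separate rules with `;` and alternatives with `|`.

Left recursion appears on Z, W.
For Z: α = {W W, w v}, β = {w, X Z w, X w}. Rewrite as Z → β Z1 and Z1 → α Z1 | ε.
For W: α = {w}, β = {w w, w, X Start v}. Rewrite as W → β W1 and W1 → α W1 | ε.

Start ::= v w | Z w W; X ::= w | v; Z ::= w Z1 | X Z w Z1 | X w Z1; W ::= w w W1 | w W1 | X Start v W1; Z1 ::= W W Z1 | w v Z1 | ε; W1 ::= w W1 | ε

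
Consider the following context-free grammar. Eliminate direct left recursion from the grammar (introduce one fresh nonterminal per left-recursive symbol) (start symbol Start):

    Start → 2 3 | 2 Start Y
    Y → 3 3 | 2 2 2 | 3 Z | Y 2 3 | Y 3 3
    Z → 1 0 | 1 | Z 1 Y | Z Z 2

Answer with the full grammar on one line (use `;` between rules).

Start → 2 3 | 2 Start Y; Y → 3 3 Y1 | 2 2 2 Y1 | 3 Z Y1; Z → 1 0 Z1 | 1 Z1; Y1 → 2 3 Y1 | 3 3 Y1 | eps; Z1 → 1 Y Z1 | Z 2 Z1 | eps

Directly left-recursive nonterminals: Y, Z.
For Y: α = {2 3, 3 3}, β = {3 3, 2 2 2, 3 Z}. Rewrite as Y → β Y1 and Y1 → α Y1 | ε.
For Z: α = {1 Y, Z 2}, β = {1 0, 1}. Rewrite as Z → β Z1 and Z1 → α Z1 | ε.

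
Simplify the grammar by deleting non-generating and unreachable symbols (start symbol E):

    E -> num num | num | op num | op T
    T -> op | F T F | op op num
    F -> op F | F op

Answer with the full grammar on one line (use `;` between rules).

E -> num num | num | op num | op T; T -> op | op op num

Generating nonterminals: {E, T}.
Reachable from E after that: {E, T}.
Removed useless symbols: {F} and every production mentioning them.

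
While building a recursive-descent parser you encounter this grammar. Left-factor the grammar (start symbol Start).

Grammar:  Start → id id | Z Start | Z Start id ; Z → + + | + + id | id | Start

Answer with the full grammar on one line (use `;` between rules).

Start has alternatives sharing prefix 'Z Start': factor to Start → Z Start Start1 with Start1 → ε | id.
Z has alternatives sharing prefix '+ +': factor to Z → + + Z1 with Z1 → ε | id.

Start → id id | Z Start Start1; Z → id | Start | + + Z1; Start1 → ε | id; Z1 → ε | id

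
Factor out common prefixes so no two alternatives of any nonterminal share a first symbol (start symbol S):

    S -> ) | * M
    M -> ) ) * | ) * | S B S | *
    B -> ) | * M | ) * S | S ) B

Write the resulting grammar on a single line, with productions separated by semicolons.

S -> ) | * M; M -> S B S | * | ) M'; B -> * M | S ) B | ) B'; M' -> ) * | *; B' -> ε | * S

M has alternatives sharing prefix ')': factor to M → ) M' with M' → ) * | *.
B has alternatives sharing prefix ')': factor to B → ) B' with B' → ε | * S.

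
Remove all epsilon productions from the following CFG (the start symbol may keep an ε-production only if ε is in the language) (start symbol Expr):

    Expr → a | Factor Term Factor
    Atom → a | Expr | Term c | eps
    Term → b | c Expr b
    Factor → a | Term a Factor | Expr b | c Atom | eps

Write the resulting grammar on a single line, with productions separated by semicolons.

Expr → a | Factor Term Factor | Factor Term | Term Factor | Term; Atom → a | Expr | Term c; Term → b | c Expr b; Factor → a | Term a Factor | Term a | Expr b | c Atom | c

Nullable set = {Atom, Factor}.
ε ∉ L(G), so no ε-production is kept.
Expand every rule over subsets of its nullable positions: Expr → Factor Term Factor gives Factor Term Factor | Factor Term | Term Factor | Term. Factor → Term a Factor gives Term a Factor | Term a. Factor → c Atom gives c Atom | c.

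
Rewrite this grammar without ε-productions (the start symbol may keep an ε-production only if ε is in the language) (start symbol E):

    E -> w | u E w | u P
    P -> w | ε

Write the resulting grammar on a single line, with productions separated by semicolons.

Nullable nonterminals: {P}.
ε ∉ L(G), so no ε-production is kept.
Expand every rule over subsets of its nullable positions: E → u P gives u P | u.

E -> w | u E w | u P | u; P -> w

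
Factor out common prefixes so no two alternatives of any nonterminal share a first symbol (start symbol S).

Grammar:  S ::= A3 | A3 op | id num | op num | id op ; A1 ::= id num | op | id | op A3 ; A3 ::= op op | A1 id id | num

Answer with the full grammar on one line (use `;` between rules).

S ::= op num | A3 S' | id S''; A1 ::= id A1' | op A1''; A3 ::= op op | A1 id id | num; S' ::= ε | op; S'' ::= num | op; A1' ::= num | ε; A1'' ::= ε | A3

S has alternatives sharing prefix 'A3': factor to S → A3 S' with S' → ε | op.
S has alternatives sharing prefix 'id': factor to S → id S'' with S'' → num | op.
A1 has alternatives sharing prefix 'id': factor to A1 → id A1' with A1' → num | ε.
A1 has alternatives sharing prefix 'op': factor to A1 → op A1'' with A1'' → ε | A3.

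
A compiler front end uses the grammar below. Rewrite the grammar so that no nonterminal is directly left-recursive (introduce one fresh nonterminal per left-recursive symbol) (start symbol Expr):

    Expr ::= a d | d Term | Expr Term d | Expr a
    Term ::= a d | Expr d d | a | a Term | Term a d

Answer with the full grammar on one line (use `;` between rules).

Expr, Term are directly left-recursive.
For Expr: α = {Term d, a}, β = {a d, d Term}. Rewrite as Expr → β Expr1 and Expr1 → α Expr1 | ε.
For Term: α = {a d}, β = {a d, Expr d d, a, a Term}. Rewrite as Term → β Term1 and Term1 → α Term1 | ε.

Expr ::= a d Expr1 | d Term Expr1; Term ::= a d Term1 | Expr d d Term1 | a Term1 | a Term Term1; Expr1 ::= Term d Expr1 | a Expr1 | epsilon; Term1 ::= a d Term1 | epsilon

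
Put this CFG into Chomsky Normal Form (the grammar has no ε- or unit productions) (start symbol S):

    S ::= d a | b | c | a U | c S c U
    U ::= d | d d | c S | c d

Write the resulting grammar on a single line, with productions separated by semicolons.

Introduce a nonterminal for each terminal appearing in a rule of length ≥ 2: X1 → d, X2 → a, X3 → c.
Binarize each right-hand side of length ≥ 3 by chaining fresh nonterminals (Y1, Y2, …): affected rules were S → X3 S X3 U.

S ::= X1 X2 | b | c | X2 U | X3 Y1; U ::= d | X1 X1 | X3 S | X3 X1; X1 ::= d; X2 ::= a; X3 ::= c; Y1 ::= S Y2; Y2 ::= X3 U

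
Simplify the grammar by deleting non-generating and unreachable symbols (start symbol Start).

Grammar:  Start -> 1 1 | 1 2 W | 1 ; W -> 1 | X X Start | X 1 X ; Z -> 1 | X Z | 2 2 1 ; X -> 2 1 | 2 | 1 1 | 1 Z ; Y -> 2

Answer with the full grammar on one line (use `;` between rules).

Generating nonterminals: {Start, W, X, Y, Z}.
Reachable from Start after that: {Start, W, X, Z}.
Removed useless symbols: {Y} and every production mentioning them.

Start -> 1 1 | 1 2 W | 1; W -> 1 | X X Start | X 1 X; Z -> 1 | X Z | 2 2 1; X -> 2 1 | 2 | 1 1 | 1 Z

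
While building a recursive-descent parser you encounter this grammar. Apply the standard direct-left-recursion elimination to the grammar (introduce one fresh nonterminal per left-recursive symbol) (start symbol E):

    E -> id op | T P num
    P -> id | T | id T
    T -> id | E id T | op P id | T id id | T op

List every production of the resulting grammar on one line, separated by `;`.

T is directly left-recursive.
For T: α = {id id, op}, β = {id, E id T, op P id}. Rewrite as T → β T' and T' → α T' | ε.

E -> id op | T P num; P -> id | T | id T; T -> id T' | E id T T' | op P id T'; T' -> id id T' | op T' | eps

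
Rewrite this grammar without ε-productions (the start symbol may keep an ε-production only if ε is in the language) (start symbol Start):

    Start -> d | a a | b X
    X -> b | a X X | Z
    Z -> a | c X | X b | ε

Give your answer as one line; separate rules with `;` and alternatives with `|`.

Start -> d | a a | b X | b; X -> b | a X X | a X | a | Z; Z -> a | c X | c | X b | b

Nullable set = {X, Z}.
ε ∉ L(G), so no ε-production is kept.
Expand every rule over subsets of its nullable positions: Start → b X gives b X | b. X → a X X gives a X X | a X | a. Z → c X gives c X | c. Z → X b gives X b | b.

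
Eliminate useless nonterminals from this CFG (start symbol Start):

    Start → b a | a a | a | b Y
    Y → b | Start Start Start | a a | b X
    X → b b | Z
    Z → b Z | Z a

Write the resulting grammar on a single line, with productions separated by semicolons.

Generating nonterminals: {Start, X, Y}.
Reachable from Start after that: {Start, X, Y}.
Removed useless symbols: {Z} and every production mentioning them.

Start → b a | a a | a | b Y; Y → b | Start Start Start | a a | b X; X → b b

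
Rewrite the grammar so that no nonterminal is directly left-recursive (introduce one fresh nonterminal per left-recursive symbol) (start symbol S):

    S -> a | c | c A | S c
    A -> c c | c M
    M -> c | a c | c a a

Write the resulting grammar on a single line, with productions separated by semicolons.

S is directly left-recursive.
For S: α = {c}, β = {a, c, c A}. Rewrite as S → β S' and S' → α S' | ε.

S -> a S' | c S' | c A S'; A -> c c | c M; M -> c | a c | c a a; S' -> c S' | ε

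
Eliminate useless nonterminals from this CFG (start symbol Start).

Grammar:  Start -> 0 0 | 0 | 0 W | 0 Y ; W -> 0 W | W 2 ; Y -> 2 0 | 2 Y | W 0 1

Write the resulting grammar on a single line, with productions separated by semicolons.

Start -> 0 0 | 0 | 0 Y; Y -> 2 0 | 2 Y

Generating nonterminals: {Start, Y}.
Reachable from Start after that: {Start, Y}.
Removed useless symbols: {W} and every production mentioning them.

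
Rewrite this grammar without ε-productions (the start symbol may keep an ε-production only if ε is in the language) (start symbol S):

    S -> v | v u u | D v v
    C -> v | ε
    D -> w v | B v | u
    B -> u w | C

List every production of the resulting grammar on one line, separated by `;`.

S -> v | v u u | D v v; C -> v; D -> w v | B v | v | u; B -> u w | C

Nullable set = {B, C}.
ε ∉ L(G), so no ε-production is kept.
Expand every rule over subsets of its nullable positions: D → B v gives B v | v.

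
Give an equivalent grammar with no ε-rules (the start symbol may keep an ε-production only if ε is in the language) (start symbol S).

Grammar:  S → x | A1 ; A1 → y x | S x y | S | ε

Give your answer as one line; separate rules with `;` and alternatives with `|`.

Nullable nonterminals: {A1, S}.
ε ∈ L(G) since S is nullable, so keep S → ε.
For each production, add variants omitting each subset of nullable occurrences: A1 → S x y gives S x y | x y.

S → x | A1 | ε; A1 → y x | S x y | x y | S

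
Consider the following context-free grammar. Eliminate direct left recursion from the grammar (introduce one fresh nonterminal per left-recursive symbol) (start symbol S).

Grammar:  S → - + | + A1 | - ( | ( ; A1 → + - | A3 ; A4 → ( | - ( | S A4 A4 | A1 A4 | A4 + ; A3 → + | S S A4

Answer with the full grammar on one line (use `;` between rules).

A4 is directly left-recursive.
For A4: α = {+}, β = {(, - (, S A4 A4, A1 A4}. Rewrite as A4 → β A4' and A4' → α A4' | ε.

S → - + | + A1 | - ( | (; A1 → + - | A3; A4 → ( A4' | - ( A4' | S A4 A4 A4' | A1 A4 A4'; A3 → + | S S A4; A4' → + A4' | ε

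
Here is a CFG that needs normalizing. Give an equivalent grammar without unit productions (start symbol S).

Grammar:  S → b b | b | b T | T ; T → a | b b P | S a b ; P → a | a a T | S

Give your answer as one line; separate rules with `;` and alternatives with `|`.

S → b b | b | b T | a | b b P | S a b; T → a | b b P | S a b; P → b b | b | b T | a | a a T | b b P | S a b

Unit pairs: P ⇒* {S, T}; S ⇒* {T}.
Replace each nonterminal's rules with the union of the non-unit rules of every nonterminal it unit-derives.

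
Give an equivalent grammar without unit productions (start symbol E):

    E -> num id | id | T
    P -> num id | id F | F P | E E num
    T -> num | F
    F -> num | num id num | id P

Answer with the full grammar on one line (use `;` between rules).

Unit pairs: E ⇒* {F, T}; T ⇒* {F}.
For every A with A ⇒* B via unit rules, add B's non-unit alternatives to A; then delete every rule of the form X → Y.

E -> num id | id | num | num id num | id P; P -> num id | id F | F P | E E num; T -> num | num id num | id P; F -> num | num id num | id P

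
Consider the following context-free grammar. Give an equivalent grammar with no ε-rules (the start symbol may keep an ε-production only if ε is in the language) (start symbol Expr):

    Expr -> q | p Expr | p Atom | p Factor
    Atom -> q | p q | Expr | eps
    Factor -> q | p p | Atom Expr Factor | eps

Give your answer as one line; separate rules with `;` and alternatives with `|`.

Nullable nonterminals: {Atom, Factor}.
ε ∉ L(G), so no ε-production is kept.
Expand every rule over subsets of its nullable positions: Expr → p Atom gives p Atom | p. Factor → Atom Expr Factor gives Atom Expr Factor | Atom Expr | Expr Factor | Expr.

Expr -> q | p Expr | p Atom | p | p Factor; Atom -> q | p q | Expr; Factor -> q | p p | Atom Expr Factor | Atom Expr | Expr Factor | Expr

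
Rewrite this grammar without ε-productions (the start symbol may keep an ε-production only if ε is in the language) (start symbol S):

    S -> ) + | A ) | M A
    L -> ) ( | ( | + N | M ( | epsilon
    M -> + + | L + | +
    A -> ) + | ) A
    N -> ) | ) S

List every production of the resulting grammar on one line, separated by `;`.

S -> ) + | A ) | M A; L -> ) ( | ( | + N | M (; M -> + + | L + | +; A -> ) + | ) A; N -> ) | ) S

Nullable set = {L}.
ε ∉ L(G), so no ε-production is kept.
Expand every rule over subsets of its nullable positions: M → L + gives L + | +.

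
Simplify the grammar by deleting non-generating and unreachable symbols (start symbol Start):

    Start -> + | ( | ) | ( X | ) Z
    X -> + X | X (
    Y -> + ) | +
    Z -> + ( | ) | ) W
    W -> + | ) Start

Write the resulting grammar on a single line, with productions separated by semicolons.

Generating nonterminals: {Start, W, Y, Z}.
Reachable from Start after that: {Start, W, Z}.
Removed useless symbols: {X, Y} and every production mentioning them.

Start -> + | ( | ) | ) Z; Z -> + ( | ) | ) W; W -> + | ) Start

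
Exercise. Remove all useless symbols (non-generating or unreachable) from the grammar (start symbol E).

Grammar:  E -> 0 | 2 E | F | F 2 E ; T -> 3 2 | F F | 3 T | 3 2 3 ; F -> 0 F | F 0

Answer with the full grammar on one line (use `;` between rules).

E -> 0 | 2 E

Generating nonterminals: {E, T}.
Reachable from E after that: {E}.
Removed useless symbols: {F, T} and every production mentioning them.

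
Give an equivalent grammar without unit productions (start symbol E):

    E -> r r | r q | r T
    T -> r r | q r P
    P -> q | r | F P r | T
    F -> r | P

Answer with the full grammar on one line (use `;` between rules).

Unit pairs: F ⇒* {P, T}; P ⇒* {T}.
For every A with A ⇒* B via unit rules, add B's non-unit alternatives to A; then delete every rule of the form X → Y.

E -> r r | r q | r T; T -> r r | q r P; P -> q | r | F P r | r r | q r P; F -> r | q | F P r | r r | q r P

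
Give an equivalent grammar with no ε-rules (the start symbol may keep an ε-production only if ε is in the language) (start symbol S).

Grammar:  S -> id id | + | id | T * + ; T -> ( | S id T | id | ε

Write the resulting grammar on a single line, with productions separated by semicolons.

S -> id id | + | id | T * + | * +; T -> ( | S id T | S id | id

Nullable set = {T}.
ε ∉ L(G), so no ε-production is kept.
Expand every rule over subsets of its nullable positions: S → T * + gives T * + | * +. T → S id T gives S id T | S id.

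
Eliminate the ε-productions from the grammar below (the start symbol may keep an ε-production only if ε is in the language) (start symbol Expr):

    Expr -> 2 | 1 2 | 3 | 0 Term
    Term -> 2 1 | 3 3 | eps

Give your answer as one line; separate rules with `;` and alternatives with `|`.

Expr -> 2 | 1 2 | 3 | 0 Term | 0; Term -> 2 1 | 3 3

Nullable nonterminals: {Term}.
ε ∉ L(G), so no ε-production is kept.
Expand every rule over subsets of its nullable positions: Expr → 0 Term gives 0 Term | 0.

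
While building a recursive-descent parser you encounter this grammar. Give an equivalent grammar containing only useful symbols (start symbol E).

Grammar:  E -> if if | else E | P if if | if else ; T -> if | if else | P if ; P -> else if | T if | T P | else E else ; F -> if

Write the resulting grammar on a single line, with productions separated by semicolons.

E -> if if | else E | P if if | if else; T -> if | if else | P if; P -> else if | T if | T P | else E else

Generating nonterminals: {E, F, P, T}.
Reachable from E after that: {E, P, T}.
Removed useless symbols: {F} and every production mentioning them.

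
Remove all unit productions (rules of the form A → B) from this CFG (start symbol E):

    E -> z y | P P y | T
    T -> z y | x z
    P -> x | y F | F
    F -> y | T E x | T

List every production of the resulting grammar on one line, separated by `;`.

E -> z y | P P y | x z; T -> z y | x z; P -> y | T E x | x | y F | z y | x z; F -> y | T E x | z y | x z

Unit pairs: E ⇒* {T}; F ⇒* {T}; P ⇒* {F, T}.
For each unit pair (A, B), copy every non-unit production of B to A, then drop all unit productions.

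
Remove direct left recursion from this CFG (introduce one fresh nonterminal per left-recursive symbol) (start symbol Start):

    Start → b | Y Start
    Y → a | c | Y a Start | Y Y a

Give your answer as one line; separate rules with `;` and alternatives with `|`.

Y is directly left-recursive.
For Y: α = {a Start, Y a}, β = {a, c}. Rewrite as Y → β Y1 and Y1 → α Y1 | ε.

Start → b | Y Start; Y → a Y1 | c Y1; Y1 → a Start Y1 | Y a Y1 | ε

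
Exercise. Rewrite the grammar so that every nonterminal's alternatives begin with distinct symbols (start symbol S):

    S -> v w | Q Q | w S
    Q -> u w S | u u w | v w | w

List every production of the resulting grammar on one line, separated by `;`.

Q has alternatives sharing prefix 'u': factor to Q → u Q' with Q' → w S | u w.

S -> v w | Q Q | w S; Q -> v w | w | u Q'; Q' -> w S | u w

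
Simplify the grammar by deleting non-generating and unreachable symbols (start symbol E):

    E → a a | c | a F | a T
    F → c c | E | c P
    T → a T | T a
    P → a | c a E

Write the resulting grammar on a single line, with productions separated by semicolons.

E → a a | c | a F; F → c c | E | c P; P → a | c a E

Generating nonterminals: {E, F, P}.
Reachable from E after that: {E, F, P}.
Removed useless symbols: {T} and every production mentioning them.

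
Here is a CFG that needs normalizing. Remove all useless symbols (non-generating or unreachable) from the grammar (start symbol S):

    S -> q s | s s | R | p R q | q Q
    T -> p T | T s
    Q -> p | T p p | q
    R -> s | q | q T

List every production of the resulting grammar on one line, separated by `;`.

S -> q s | s s | R | p R q | q Q; Q -> p | q; R -> s | q

Generating nonterminals: {Q, R, S}.
Reachable from S after that: {Q, R, S}.
Removed useless symbols: {T} and every production mentioning them.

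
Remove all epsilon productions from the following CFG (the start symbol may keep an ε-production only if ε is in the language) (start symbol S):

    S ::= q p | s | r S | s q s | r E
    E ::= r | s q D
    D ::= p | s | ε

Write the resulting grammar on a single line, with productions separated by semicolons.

S ::= q p | s | r S | s q s | r E; E ::= r | s q D | s q; D ::= p | s

Nullable nonterminals: {D}.
ε ∉ L(G), so no ε-production is kept.
For each production, add variants omitting each subset of nullable occurrences: E → s q D gives s q D | s q.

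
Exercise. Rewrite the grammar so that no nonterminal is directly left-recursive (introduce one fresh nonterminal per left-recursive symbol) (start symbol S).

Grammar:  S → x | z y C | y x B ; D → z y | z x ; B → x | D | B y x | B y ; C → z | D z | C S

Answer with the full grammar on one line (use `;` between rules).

Directly left-recursive nonterminals: B, C.
For B: α = {y x, y}, β = {x, D}. Rewrite as B → β B' and B' → α B' | ε.
For C: α = {S}, β = {z, D z}. Rewrite as C → β C' and C' → α C' | ε.

S → x | z y C | y x B; D → z y | z x; B → x B' | D B'; C → z C' | D z C'; B' → y x B' | y B' | ε; C' → S C' | ε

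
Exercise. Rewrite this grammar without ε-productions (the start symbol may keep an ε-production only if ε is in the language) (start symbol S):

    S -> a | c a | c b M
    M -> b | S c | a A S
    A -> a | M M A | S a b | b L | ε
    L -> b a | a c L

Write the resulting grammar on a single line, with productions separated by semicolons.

S -> a | c a | c b M; M -> b | S c | a A S | a S; A -> a | M M A | M M | S a b | b L; L -> b a | a c L

The nullable symbols are {A}.
ε ∉ L(G), so no ε-production is kept.
For each production, add variants omitting each subset of nullable occurrences: M → a A S gives a A S | a S. A → M M A gives M M A | M M.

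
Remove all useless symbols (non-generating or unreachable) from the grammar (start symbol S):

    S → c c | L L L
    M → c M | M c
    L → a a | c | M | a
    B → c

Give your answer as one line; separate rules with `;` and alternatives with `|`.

Generating nonterminals: {B, L, S}.
Reachable from S after that: {L, S}.
Removed useless symbols: {B, M} and every production mentioning them.

S → c c | L L L; L → a a | c | a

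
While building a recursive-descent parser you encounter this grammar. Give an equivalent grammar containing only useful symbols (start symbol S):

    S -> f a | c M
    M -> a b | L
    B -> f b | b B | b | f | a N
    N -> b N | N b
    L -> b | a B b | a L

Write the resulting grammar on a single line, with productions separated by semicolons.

S -> f a | c M; M -> a b | L; B -> f b | b B | b | f; L -> b | a B b | a L

Generating nonterminals: {B, L, M, S}.
Reachable from S after that: {B, L, M, S}.
Removed useless symbols: {N} and every production mentioning them.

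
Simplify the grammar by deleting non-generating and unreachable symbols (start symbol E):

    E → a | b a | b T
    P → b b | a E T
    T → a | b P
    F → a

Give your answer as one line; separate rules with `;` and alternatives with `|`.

Generating nonterminals: {E, F, P, T}.
Reachable from E after that: {E, P, T}.
Removed useless symbols: {F} and every production mentioning them.

E → a | b a | b T; P → b b | a E T; T → a | b P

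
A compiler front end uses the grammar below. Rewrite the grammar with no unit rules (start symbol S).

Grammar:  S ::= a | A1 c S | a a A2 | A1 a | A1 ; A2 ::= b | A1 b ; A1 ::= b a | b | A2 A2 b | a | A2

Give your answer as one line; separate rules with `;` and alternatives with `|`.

Unit pairs: A1 ⇒* {A2}; S ⇒* {A1, A2}.
For each unit pair (A, B), copy every non-unit production of B to A, then drop all unit productions.

S ::= b | A1 b | b a | A2 A2 b | a | A1 c S | a a A2 | A1 a; A2 ::= b | A1 b; A1 ::= b | A1 b | b a | A2 A2 b | a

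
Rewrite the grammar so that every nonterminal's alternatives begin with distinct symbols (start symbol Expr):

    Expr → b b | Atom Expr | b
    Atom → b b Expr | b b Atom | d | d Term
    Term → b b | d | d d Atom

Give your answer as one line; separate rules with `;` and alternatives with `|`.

Expr has alternatives sharing prefix 'b': factor to Expr → b Expr1 with Expr1 → b | ε.
Atom has alternatives sharing prefix 'b b': factor to Atom → b b Atom1 with Atom1 → Expr | Atom.
Atom has alternatives sharing prefix 'd': factor to Atom → d Atom2 with Atom2 → ε | Term.
Term has alternatives sharing prefix 'd': factor to Term → d Term1 with Term1 → ε | d Atom.

Expr → Atom Expr | b Expr1; Atom → b b Atom1 | d Atom2; Term → b b | d Term1; Expr1 → b | ε; Atom1 → Expr | Atom; Atom2 → ε | Term; Term1 → ε | d Atom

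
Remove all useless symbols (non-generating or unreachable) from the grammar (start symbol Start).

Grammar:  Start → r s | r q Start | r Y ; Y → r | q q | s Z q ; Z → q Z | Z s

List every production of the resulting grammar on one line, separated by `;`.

Start → r s | r q Start | r Y; Y → r | q q

Generating nonterminals: {Start, Y}.
Reachable from Start after that: {Start, Y}.
Removed useless symbols: {Z} and every production mentioning them.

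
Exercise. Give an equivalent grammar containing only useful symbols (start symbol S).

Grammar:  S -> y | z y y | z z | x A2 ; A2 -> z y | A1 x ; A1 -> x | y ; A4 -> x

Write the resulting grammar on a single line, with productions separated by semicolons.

S -> y | z y y | z z | x A2; A2 -> z y | A1 x; A1 -> x | y

Generating nonterminals: {A1, A2, A4, S}.
Reachable from S after that: {A1, A2, S}.
Removed useless symbols: {A4} and every production mentioning them.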